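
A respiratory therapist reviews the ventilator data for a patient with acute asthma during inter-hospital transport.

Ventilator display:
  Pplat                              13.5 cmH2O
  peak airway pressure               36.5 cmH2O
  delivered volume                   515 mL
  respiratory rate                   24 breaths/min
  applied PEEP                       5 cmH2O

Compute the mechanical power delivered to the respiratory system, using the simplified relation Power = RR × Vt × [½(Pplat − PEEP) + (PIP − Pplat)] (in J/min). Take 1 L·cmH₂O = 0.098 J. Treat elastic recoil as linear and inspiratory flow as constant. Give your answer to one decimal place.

Per-breath work = Vt × [½(Pplat−PEEP) + (PIP−Pplat)] = 0.515 × [0.5×8.5 + 23.0] = 0.515 × 27.25 = 14.034 L·cmH2O.
Power = 24 × 14.034 = 336.82 L·cmH2O/min.
× 0.098 J/(L·cmH2O) → 33.008 J/min.

33.0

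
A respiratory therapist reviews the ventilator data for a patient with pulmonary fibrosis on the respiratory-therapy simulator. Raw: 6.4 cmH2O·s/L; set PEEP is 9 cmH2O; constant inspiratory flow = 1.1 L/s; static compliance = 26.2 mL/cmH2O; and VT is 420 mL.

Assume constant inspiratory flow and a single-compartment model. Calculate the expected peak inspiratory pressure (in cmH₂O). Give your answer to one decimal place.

Equation of motion (constant flow): PIP = Vt/C + R·V̇ + PEEP.
PIP = 420/26.2 + 6.4×1.1 + 9 = 16.031 + 7.04 + 9 = 32.071 cmH2O.

32.1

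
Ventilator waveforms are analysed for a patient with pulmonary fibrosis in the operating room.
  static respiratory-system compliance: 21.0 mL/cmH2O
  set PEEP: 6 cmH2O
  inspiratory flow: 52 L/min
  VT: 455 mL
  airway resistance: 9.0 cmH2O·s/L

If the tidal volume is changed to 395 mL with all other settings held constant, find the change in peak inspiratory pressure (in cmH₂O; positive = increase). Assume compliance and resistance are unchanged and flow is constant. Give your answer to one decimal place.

-2.9

PIP = Vt/C + R·V̇ + PEEP (constant-flow equation of motion).
Only the elastic term changes: ΔPIP = ΔVt / C = (395 − 455) / 21.0 = -2.857 cmH2O.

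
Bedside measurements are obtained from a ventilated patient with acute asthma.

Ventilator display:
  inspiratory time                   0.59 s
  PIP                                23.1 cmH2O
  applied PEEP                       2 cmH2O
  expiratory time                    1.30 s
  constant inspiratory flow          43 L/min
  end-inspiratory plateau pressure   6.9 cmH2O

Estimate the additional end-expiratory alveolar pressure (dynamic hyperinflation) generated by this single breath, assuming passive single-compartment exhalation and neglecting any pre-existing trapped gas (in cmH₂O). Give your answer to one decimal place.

2.5

Flow: 43 L/min ÷ 60 = 0.7167 L/s.
Vt = flow × Ti = 0.7167 L/s × 0.59 s × 1000 mL/L = 422.85 mL.
R = (PIP − Pplat)/V̇ = (23.1 − 6.9) / 0.7167 = 16.2/0.7167 = 22.604 cmH2O·s/L.
C = Vt/(Pplat − PEEP) = 422.85 / (6.9 − 2) = 422.85/4.9 = 86.296 mL/cmH2O.
τ = R × C = 22.604 × 0.0863 L/cmH2O = 1.951 s.
Fraction remaining = e^(−Te/τ) = e^(−1.30/1.951) = 0.5136; trapped volume = 422.85 × 0.5136 = 217.18 mL.
Additional alveolar pressure from trapping ≈ V_trapped / C = 217.18 / 86.296 = 2.517 cmH2O.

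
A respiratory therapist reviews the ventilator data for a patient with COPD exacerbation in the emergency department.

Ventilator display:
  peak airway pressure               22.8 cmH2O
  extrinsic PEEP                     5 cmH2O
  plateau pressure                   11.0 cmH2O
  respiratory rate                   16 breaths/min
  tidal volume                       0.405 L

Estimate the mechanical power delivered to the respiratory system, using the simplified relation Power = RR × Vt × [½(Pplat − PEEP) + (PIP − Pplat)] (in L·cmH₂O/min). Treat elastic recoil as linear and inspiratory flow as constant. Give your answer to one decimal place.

95.9

Per-breath work = Vt × [½(Pplat−PEEP) + (PIP−Pplat)] = 0.405 × [0.5×6.0 + 11.8] = 0.405 × 14.8 = 5.994 L·cmH2O.
Power = 16 × 5.994 = 95.904 L·cmH2O/min.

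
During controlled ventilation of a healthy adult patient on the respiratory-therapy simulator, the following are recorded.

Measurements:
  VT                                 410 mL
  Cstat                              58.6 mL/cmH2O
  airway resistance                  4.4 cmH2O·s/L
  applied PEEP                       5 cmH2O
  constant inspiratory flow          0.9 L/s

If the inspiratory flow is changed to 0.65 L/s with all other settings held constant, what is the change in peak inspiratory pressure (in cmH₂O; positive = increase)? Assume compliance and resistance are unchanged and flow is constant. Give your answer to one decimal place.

-1.1

PIP = Vt/C + R·V̇ + PEEP (constant-flow equation of motion).
Only the resistive term changes: ΔPIP = R × ΔV̇ = 4.4 × (0.65 − 0.9) = 4.4 × -0.25 = -1.1 cmH2O.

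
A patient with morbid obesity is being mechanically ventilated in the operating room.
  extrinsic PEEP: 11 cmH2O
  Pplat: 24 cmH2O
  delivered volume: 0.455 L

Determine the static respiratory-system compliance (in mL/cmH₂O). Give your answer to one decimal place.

Cstat = Vt / (Pplat − PEEP) = 455 / (24 − 11) = 455 / 13.0 = 35.0 mL/cmH2O.

35.0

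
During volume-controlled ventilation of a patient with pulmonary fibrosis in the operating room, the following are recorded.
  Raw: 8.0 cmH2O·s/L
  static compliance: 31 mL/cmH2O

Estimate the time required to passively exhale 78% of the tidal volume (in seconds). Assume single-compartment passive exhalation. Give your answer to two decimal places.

τ = R × C = 8.0 × 31 mL/cmH2O = 8.0 × 0.031 L/cmH2O = 0.248 s.
Exhaled fraction f = 1 − e^(−t/τ) → t = −τ·ln(1 − f) = −0.248·ln(0.22) = 0.3755 s.

0.38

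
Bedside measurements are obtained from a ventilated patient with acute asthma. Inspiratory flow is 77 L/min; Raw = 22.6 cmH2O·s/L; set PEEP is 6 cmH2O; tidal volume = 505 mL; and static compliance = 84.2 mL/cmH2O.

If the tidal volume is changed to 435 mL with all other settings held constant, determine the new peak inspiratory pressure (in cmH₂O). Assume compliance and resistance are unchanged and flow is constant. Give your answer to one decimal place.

40.2

Flow: 77 L/min ÷ 60 = 1.2833 L/s.
PIP = Vt/C + R·V̇ + PEEP (constant-flow equation of motion).
Only the elastic term changes: ΔPIP = ΔVt / C = (435 − 505) / 84.2 = -0.8314 cmH2O.
Original PIP = 505/84.2 + 22.6×1.2833 + 6 = 41.0 cmH2O; new PIP = 41.0 + (-0.8314) = 40.169 cmH2O.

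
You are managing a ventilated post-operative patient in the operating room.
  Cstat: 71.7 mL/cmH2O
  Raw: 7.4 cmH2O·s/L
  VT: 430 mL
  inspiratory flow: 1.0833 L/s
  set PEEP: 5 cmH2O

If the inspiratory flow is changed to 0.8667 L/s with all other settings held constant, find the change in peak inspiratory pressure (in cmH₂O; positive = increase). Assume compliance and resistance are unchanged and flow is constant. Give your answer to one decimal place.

PIP = Vt/C + R·V̇ + PEEP (constant-flow equation of motion).
Only the resistive term changes: ΔPIP = R × ΔV̇ = 7.4 × (0.8667 − 1.0833) = 7.4 × -0.2166 = -1.603 cmH2O.

-1.6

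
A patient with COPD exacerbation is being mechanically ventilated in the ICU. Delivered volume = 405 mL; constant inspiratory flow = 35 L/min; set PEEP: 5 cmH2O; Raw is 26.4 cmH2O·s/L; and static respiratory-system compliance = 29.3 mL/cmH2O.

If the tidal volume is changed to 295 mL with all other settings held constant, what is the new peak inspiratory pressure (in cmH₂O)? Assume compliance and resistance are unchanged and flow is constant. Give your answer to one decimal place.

Flow: 35 L/min ÷ 60 = 0.5833 L/s.
PIP = Vt/C + R·V̇ + PEEP (constant-flow equation of motion).
Only the elastic term changes: ΔPIP = ΔVt / C = (295 − 405) / 29.3 = -3.754 cmH2O.
Original PIP = 405/29.3 + 26.4×0.5833 + 5 = 34.222 cmH2O; new PIP = 34.222 + (-3.754) = 30.468 cmH2O.

30.5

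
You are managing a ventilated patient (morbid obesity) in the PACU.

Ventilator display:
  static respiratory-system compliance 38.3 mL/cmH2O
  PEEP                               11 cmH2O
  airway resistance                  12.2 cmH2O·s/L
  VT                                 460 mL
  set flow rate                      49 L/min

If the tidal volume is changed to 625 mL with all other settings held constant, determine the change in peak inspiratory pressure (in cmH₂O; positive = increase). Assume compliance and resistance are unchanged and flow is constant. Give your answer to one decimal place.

PIP = Vt/C + R·V̇ + PEEP (constant-flow equation of motion).
Only the elastic term changes: ΔPIP = ΔVt / C = (625 − 460) / 38.3 = 4.308 cmH2O.

4.3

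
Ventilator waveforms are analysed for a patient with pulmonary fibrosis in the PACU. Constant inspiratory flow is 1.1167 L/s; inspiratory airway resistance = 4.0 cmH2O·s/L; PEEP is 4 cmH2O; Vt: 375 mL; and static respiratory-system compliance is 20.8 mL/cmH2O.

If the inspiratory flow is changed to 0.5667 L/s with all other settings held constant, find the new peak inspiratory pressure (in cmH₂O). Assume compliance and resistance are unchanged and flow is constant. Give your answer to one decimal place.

PIP = Vt/C + R·V̇ + PEEP (constant-flow equation of motion).
Only the resistive term changes: ΔPIP = R × ΔV̇ = 4.0 × (0.5667 − 1.1167) = 4.0 × -0.55 = -2.2 cmH2O.
Original PIP = 375/20.8 + 4.0×1.1167 + 4 = 26.496 cmH2O; new PIP = 26.496 + (-2.2) = 24.296 cmH2O.

24.3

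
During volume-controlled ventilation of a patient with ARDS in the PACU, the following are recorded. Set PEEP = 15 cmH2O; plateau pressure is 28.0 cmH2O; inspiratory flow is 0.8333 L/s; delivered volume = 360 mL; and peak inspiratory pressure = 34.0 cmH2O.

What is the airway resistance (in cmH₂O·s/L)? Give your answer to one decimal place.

7.2

Raw = (PIP − Pplat) / flow = (34.0 − 28.0) / 0.8333 = 6.0 / 0.8333 = 7.2 cmH2O·s/L.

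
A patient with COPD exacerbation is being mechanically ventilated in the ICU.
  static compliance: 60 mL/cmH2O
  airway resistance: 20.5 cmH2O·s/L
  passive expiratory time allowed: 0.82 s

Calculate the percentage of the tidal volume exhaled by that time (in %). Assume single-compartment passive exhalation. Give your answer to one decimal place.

τ = R × C = 20.5 × 60 mL/cmH2O = 20.5 × 0.060 L/cmH2O = 1.23 s.
Passive exhalation: V(t)/V₀ = e^(−t/τ) = e^(−0.82/1.23) = 0.5134.
Fraction exhaled = 1 − 0.5134 = 0.4866 → 48.66%.

48.7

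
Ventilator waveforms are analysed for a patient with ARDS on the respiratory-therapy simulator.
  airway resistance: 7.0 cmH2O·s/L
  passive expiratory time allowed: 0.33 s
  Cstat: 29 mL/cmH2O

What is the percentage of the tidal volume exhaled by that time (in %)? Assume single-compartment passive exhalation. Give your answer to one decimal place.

80.3

τ = R × C = 7.0 × 29 mL/cmH2O = 7.0 × 0.029 L/cmH2O = 0.203 s.
Passive exhalation: V(t)/V₀ = e^(−t/τ) = e^(−0.33/0.203) = 0.1968.
Fraction exhaled = 1 − 0.1968 = 0.8032 → 80.32%.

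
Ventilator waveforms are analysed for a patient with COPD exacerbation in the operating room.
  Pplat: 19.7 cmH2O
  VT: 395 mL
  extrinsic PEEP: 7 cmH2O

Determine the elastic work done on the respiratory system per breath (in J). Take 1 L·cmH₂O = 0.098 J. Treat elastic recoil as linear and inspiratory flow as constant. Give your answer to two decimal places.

Elastic work ≈ ½ × (Pplat − PEEP) × Vt = 0.5 × (19.7 − 7) × 0.395 L = 0.5 × 12.7 × 0.395 = 2.508 L·cmH2O.
× 0.098 J/(L·cmH2O) → 0.2458 J.

0.25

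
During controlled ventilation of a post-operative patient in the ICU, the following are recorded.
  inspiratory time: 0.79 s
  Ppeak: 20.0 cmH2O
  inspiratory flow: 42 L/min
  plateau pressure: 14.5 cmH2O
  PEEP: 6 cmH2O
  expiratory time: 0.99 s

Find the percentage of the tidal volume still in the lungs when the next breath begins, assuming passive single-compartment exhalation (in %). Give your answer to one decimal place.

Flow: 42 L/min ÷ 60 = 0.7 L/s.
Vt = flow × Ti = 0.7 L/s × 0.79 s × 1000 mL/L = 553.0 mL.
R = (PIP − Pplat)/V̇ = (20.0 − 14.5) / 0.7 = 5.5/0.7 = 7.857 cmH2O·s/L.
C = Vt/(Pplat − PEEP) = 553.0 / (14.5 − 6) = 553.0/8.5 = 65.059 mL/cmH2O.
τ = R × C = 7.857 × 0.06506 L/cmH2O = 0.5112 s.
Fraction remaining at end-expiration = e^(−Te/τ) = e^(−0.99/0.5112) = 0.1442 → 14.42%.

14.4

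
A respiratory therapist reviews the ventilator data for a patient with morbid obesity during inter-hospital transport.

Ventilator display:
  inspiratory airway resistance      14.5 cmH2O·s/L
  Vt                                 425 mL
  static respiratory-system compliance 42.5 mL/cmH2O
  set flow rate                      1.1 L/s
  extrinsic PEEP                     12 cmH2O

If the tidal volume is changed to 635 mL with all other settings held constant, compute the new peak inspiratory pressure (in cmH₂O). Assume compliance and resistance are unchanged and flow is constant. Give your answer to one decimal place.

42.9

PIP = Vt/C + R·V̇ + PEEP (constant-flow equation of motion).
Only the elastic term changes: ΔPIP = ΔVt / C = (635 − 425) / 42.5 = 4.941 cmH2O.
Original PIP = 425/42.5 + 14.5×1.1 + 12 = 37.95 cmH2O; new PIP = 37.95 + (4.941) = 42.891 cmH2O.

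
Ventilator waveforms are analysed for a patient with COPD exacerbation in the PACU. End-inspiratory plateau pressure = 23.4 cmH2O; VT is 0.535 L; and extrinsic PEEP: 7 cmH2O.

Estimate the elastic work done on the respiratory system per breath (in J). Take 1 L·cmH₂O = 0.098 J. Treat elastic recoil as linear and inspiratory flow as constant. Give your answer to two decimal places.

0.43

Elastic work ≈ ½ × (Pplat − PEEP) × Vt = 0.5 × (23.4 − 7) × 0.535 L = 0.5 × 16.4 × 0.535 = 4.387 L·cmH2O.
× 0.098 J/(L·cmH2O) → 0.4299 J.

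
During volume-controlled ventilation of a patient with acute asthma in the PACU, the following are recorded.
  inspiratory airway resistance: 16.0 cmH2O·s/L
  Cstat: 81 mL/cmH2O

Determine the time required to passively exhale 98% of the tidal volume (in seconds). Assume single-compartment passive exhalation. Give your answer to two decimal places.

5.07

τ = R × C = 16.0 × 81 mL/cmH2O = 16.0 × 0.081 L/cmH2O = 1.296 s.
Exhaled fraction f = 1 − e^(−t/τ) → t = −τ·ln(1 − f) = −1.296·ln(0.02) = 5.07 s.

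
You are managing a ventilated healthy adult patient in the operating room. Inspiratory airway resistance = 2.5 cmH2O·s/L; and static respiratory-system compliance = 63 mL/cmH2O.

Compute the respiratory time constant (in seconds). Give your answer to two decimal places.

0.16

τ = R × C = 2.5 × 63 mL/cmH2O = 2.5 × 0.063 L/cmH2O = 0.1575 s.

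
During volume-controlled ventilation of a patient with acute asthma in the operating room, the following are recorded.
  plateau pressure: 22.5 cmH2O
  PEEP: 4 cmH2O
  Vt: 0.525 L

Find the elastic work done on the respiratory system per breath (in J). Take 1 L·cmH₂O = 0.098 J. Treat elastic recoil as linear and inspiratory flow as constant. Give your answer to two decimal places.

0.48

Elastic work ≈ ½ × (Pplat − PEEP) × Vt = 0.5 × (22.5 − 4) × 0.525 L = 0.5 × 18.5 × 0.525 = 4.856 L·cmH2O.
× 0.098 J/(L·cmH2O) → 0.4759 J.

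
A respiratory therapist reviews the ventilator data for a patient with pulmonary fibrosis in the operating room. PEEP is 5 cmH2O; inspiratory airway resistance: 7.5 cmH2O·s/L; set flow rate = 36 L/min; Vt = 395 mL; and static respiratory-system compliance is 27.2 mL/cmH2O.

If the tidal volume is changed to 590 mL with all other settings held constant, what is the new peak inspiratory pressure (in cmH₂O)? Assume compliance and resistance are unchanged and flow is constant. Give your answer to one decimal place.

Flow: 36 L/min ÷ 60 = 0.6 L/s.
PIP = Vt/C + R·V̇ + PEEP (constant-flow equation of motion).
Only the elastic term changes: ΔPIP = ΔVt / C = (590 − 395) / 27.2 = 7.169 cmH2O.
Original PIP = 395/27.2 + 7.5×0.6 + 5 = 24.022 cmH2O; new PIP = 24.022 + (7.169) = 31.191 cmH2O.

31.2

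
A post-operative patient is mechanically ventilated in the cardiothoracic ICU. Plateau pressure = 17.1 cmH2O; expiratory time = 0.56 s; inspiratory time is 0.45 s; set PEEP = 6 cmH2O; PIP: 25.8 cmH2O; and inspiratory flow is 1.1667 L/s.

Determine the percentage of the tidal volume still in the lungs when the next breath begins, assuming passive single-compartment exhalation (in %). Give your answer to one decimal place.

Vt = flow × Ti = 1.1667 L/s × 0.45 s × 1000 mL/L = 525.02 mL.
R = (PIP − Pplat)/V̇ = (25.8 − 17.1) / 1.1667 = 8.7/1.1667 = 7.457 cmH2O·s/L.
C = Vt/(Pplat − PEEP) = 525.02 / (17.1 − 6) = 525.02/11.1 = 47.299 mL/cmH2O.
τ = R × C = 7.457 × 0.0473 L/cmH2O = 0.3527 s.
Fraction remaining at end-expiration = e^(−Te/τ) = e^(−0.56/0.3527) = 0.2044 → 20.44%.

20.4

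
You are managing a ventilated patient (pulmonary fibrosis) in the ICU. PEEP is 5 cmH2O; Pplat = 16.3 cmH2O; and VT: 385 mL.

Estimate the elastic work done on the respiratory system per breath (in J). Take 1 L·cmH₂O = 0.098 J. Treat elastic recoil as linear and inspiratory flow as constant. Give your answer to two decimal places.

Elastic work ≈ ½ × (Pplat − PEEP) × Vt = 0.5 × (16.3 − 5) × 0.385 L = 0.5 × 11.3 × 0.385 = 2.175 L·cmH2O.
× 0.098 J/(L·cmH2O) → 0.2132 J.

0.21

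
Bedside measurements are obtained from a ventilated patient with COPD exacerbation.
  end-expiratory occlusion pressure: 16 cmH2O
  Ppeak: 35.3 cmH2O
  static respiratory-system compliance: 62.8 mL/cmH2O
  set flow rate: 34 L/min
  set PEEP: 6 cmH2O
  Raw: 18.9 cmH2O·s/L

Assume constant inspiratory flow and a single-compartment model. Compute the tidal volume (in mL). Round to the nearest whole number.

539

Flow: 34 L/min ÷ 60 = 0.5667 L/s.
Total PEEP = 16 cmH2O (set 6 + intrinsic 10); this is the baseline alveolar pressure.
Equation of motion (constant flow): PIP = Vt/C + R·V̇ + PEEP.
Vt/C = PIP − R·V̇ − PEEP = 35.3 − 10.711 − 16 = 8.589 cmH2O.
Vt = C × 8.589 = 62.8 × 8.589 = 539.39 mL.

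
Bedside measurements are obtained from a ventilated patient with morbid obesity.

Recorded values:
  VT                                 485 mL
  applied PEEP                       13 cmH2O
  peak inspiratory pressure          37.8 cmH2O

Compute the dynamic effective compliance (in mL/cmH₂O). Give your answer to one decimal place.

Dynamic compliance = Vt / (PIP − PEEP) = 485 / (37.8 − 13) = 485 / 24.8 = 19.556 mL/cmH2O.

19.6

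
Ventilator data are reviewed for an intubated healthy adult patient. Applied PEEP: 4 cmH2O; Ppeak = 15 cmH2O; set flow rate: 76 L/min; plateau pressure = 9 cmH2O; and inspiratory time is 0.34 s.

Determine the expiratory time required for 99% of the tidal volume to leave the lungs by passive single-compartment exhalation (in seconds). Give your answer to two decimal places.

Flow: 76 L/min ÷ 60 = 1.2667 L/s.
Vt = flow × Ti = 1.2667 L/s × 0.34 s × 1000 mL/L = 430.68 mL.
R = (PIP − Pplat)/V̇ = (15 − 9) / 1.2667 = 6.0/1.2667 = 4.737 cmH2O·s/L.
C = Vt/(Pplat − PEEP) = 430.68 / (9 − 4) = 430.68/5.0 = 86.136 mL/cmH2O.
τ = R × C = 4.737 × 0.08614 L/cmH2O = 0.408 s.
t = −τ·ln(1 − 0.99) = −0.408·ln(0.01) = 1.879 s.

1.88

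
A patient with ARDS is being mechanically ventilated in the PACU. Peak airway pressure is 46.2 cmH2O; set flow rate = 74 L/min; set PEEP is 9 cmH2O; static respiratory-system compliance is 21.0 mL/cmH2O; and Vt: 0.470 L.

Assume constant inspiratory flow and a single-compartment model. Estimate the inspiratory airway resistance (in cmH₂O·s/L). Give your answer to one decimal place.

12.0

Flow: 74 L/min ÷ 60 = 1.2333 L/s.
Equation of motion (constant flow): PIP = Vt/C + R·V̇ + PEEP.
R·V̇ = PIP − Vt/C − PEEP = 46.2 − 470/21.0 − 9 = 46.2 − 22.381 − 9 = 14.819 cmH2O.
R = 14.819 / 1.2333 = 12.016 cmH2O·s/L.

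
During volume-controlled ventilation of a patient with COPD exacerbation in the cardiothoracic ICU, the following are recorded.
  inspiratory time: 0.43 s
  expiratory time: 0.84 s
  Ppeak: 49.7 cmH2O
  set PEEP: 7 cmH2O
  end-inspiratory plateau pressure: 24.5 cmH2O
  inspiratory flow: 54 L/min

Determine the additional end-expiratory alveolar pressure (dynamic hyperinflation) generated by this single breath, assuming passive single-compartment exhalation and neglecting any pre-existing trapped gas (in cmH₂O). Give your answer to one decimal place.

Flow: 54 L/min ÷ 60 = 0.9 L/s.
Vt = flow × Ti = 0.9 L/s × 0.43 s × 1000 mL/L = 387.0 mL.
R = (PIP − Pplat)/V̇ = (49.7 − 24.5) / 0.9 = 25.2/0.9 = 28.0 cmH2O·s/L.
C = Vt/(Pplat − PEEP) = 387.0 / (24.5 − 7) = 387.0/17.5 = 22.114 mL/cmH2O.
τ = R × C = 28.0 × 0.02211 L/cmH2O = 0.6191 s.
Fraction remaining = e^(−Te/τ) = e^(−0.84/0.6191) = 0.2575; trapped volume = 387.0 × 0.2575 = 99.653 mL.
Additional alveolar pressure from trapping ≈ V_trapped / C = 99.653 / 22.114 = 4.506 cmH2O.

4.5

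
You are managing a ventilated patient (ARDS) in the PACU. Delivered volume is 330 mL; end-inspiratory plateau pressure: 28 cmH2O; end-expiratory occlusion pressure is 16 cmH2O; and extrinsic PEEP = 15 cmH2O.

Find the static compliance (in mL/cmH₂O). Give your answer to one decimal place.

27.5

End-expiratory occlusion gives total PEEP = 16 cmH2O (intrinsic PEEP = 16 − 15 = 1). Use total PEEP for the elastic gradient.
Cstat = Vt / (Pplat − PEEPtotal) = 330 / (28 − 16) = 330 / 12.0 = 27.5 mL/cmH2O.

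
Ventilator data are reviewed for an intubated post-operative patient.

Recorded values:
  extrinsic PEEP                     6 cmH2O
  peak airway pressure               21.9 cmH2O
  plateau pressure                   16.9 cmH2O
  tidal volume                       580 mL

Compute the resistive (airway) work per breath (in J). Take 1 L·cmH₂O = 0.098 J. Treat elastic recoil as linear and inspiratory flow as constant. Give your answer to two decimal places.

0.28

With constant inspiratory flow the resistive pressure is constant at PIP − Pplat = 21.9 − 16.9 = 5.0 cmH2O, so resistive work = 5.0 × 0.580 = 2.9 L·cmH2O.
× 0.098 J/(L·cmH2O) → 0.2842 J.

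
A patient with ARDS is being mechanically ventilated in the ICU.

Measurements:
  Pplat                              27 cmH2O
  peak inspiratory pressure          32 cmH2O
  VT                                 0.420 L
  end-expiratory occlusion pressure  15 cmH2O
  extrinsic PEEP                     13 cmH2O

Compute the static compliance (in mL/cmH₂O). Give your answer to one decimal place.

35.0

End-expiratory occlusion gives total PEEP = 15 cmH2O (intrinsic PEEP = 15 − 13 = 2). Use total PEEP for the elastic gradient.
Cstat = Vt / (Pplat − PEEPtotal) = 420 / (27 − 15) = 420 / 12.0 = 35.0 mL/cmH2O.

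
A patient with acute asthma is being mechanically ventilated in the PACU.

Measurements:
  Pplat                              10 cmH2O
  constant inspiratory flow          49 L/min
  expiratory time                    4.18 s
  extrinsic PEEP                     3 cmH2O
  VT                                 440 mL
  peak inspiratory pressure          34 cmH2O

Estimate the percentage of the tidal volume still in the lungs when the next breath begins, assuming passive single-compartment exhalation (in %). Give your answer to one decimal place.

Flow: 49 L/min ÷ 60 = 0.8167 L/s.
R = (PIP − Pplat)/V̇ = (34 − 10) / 0.8167 = 24.0/0.8167 = 29.387 cmH2O·s/L.
C = Vt/(Pplat − PEEP) = 440.0 / (10 − 3) = 440.0/7.0 = 62.857 mL/cmH2O.
τ = R × C = 29.387 × 0.06286 L/cmH2O = 1.847 s.
Fraction remaining at end-expiration = e^(−Te/τ) = e^(−4.18/1.847) = 0.104 → 10.4%.

10.4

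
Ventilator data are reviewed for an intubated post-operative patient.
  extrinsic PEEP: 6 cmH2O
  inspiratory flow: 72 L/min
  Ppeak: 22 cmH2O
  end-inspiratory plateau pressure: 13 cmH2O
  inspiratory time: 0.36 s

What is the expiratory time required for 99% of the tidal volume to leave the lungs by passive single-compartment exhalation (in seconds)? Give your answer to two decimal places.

Flow: 72 L/min ÷ 60 = 1.2 L/s.
Vt = flow × Ti = 1.2 L/s × 0.36 s × 1000 mL/L = 432.0 mL.
R = (PIP − Pplat)/V̇ = (22 − 13) / 1.2 = 9.0/1.2 = 7.5 cmH2O·s/L.
C = Vt/(Pplat − PEEP) = 432.0 / (13 − 6) = 432.0/7.0 = 61.714 mL/cmH2O.
τ = R × C = 7.5 × 0.06171 L/cmH2O = 0.4628 s.
t = −τ·ln(1 − 0.99) = −0.4628·ln(0.01) = 2.131 s.

2.13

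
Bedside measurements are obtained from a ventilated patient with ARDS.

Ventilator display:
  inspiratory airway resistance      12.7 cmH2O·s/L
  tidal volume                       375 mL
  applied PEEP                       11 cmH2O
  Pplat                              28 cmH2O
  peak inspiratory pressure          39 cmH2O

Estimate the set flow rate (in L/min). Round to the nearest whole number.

flow = (PIP − Pplat) / Raw = (39 − 28) / 12.7 = 0.8661 L/s × 60 = 51.966 L/min.

52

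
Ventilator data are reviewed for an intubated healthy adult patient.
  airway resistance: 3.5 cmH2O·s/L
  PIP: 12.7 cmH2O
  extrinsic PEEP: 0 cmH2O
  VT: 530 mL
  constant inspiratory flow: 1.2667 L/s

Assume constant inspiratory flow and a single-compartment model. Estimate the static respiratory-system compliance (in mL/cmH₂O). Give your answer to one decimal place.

Equation of motion (constant flow): PIP = Vt/C + R·V̇ + PEEP.
Vt/C = PIP − R·V̇ − PEEP = 12.7 − 3.5×1.2667 − 0 = 12.7 − 4.433 − 0 = 8.267 cmH2O.
C = Vt / 8.267 = 530 / 8.267 = 64.11 mL/cmH2O.

64.1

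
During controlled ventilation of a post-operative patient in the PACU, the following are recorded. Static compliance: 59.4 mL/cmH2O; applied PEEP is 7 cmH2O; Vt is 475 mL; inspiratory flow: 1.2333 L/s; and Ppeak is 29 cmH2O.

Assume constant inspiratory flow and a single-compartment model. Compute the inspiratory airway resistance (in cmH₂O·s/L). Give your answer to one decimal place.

11.4

Equation of motion (constant flow): PIP = Vt/C + R·V̇ + PEEP.
R·V̇ = PIP − Vt/C − PEEP = 29 − 475/59.4 − 7 = 29 − 7.997 − 7 = 14.003 cmH2O.
R = 14.003 / 1.2333 = 11.354 cmH2O·s/L.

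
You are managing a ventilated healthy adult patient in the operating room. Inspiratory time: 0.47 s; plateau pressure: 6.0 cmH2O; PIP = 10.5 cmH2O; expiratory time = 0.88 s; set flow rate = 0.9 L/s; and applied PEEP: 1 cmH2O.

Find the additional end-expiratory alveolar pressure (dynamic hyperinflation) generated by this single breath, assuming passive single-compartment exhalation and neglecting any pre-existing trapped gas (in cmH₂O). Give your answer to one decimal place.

Vt = flow × Ti = 0.9 L/s × 0.47 s × 1000 mL/L = 423.0 mL.
R = (PIP − Pplat)/V̇ = (10.5 − 6.0) / 0.9 = 4.5/0.9 = 5.0 cmH2O·s/L.
C = Vt/(Pplat − PEEP) = 423.0 / (6.0 − 1) = 423.0/5.0 = 84.6 mL/cmH2O.
τ = R × C = 5.0 × 0.0846 L/cmH2O = 0.423 s.
Fraction remaining = e^(−Te/τ) = e^(−0.88/0.423) = 0.1249; trapped volume = 423.0 × 0.1249 = 52.833 mL.
Additional alveolar pressure from trapping ≈ V_trapped / C = 52.833 / 84.6 = 0.6245 cmH2O.

0.6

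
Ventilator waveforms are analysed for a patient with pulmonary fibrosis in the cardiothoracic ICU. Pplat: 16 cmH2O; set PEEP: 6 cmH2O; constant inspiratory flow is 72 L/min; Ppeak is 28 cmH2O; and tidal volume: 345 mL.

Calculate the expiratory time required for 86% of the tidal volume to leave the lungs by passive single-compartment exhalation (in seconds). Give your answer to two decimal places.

0.68

Flow: 72 L/min ÷ 60 = 1.2 L/s.
R = (PIP − Pplat)/V̇ = (28 − 16) / 1.2 = 12.0/1.2 = 10.0 cmH2O·s/L.
C = Vt/(Pplat − PEEP) = 345.0 / (16 − 6) = 345.0/10.0 = 34.5 mL/cmH2O.
τ = R × C = 10.0 × 0.0345 L/cmH2O = 0.345 s.
t = −τ·ln(1 − 0.86) = −0.345·ln(0.14) = 0.6783 s.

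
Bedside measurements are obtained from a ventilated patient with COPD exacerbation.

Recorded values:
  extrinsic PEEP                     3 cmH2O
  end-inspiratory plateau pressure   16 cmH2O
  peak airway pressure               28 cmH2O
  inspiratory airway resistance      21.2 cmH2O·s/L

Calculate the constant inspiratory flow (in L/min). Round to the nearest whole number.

flow = (PIP − Pplat) / Raw = (28 − 16) / 21.2 = 0.566 L/s × 60 = 33.96 L/min.

34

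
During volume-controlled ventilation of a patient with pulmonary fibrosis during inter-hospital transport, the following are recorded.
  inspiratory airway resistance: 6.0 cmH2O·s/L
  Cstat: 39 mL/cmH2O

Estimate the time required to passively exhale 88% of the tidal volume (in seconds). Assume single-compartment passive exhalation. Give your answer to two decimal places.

τ = R × C = 6.0 × 39 mL/cmH2O = 6.0 × 0.039 L/cmH2O = 0.234 s.
Exhaled fraction f = 1 − e^(−t/τ) → t = −τ·ln(1 − f) = −0.234·ln(0.12) = 0.4961 s.

0.50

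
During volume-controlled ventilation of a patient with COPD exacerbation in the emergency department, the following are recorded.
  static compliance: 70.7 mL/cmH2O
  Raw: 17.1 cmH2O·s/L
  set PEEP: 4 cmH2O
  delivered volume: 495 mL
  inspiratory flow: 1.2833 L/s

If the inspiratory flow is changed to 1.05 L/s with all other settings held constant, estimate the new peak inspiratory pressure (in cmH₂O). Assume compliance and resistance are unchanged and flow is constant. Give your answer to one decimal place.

29.0

PIP = Vt/C + R·V̇ + PEEP (constant-flow equation of motion).
Only the resistive term changes: ΔPIP = R × ΔV̇ = 17.1 × (1.05 − 1.2833) = 17.1 × -0.2333 = -3.989 cmH2O.
Original PIP = 495/70.7 + 17.1×1.2833 + 4 = 32.946 cmH2O; new PIP = 32.946 + (-3.989) = 28.957 cmH2O.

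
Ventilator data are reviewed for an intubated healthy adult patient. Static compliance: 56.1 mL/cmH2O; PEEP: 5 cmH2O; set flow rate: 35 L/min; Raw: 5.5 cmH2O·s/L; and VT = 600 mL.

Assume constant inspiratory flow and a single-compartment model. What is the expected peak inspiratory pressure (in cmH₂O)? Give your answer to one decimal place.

18.9

Flow: 35 L/min ÷ 60 = 0.5833 L/s.
Equation of motion (constant flow): PIP = Vt/C + R·V̇ + PEEP.
PIP = 600/56.1 + 5.5×0.5833 + 5 = 10.695 + 3.208 + 5 = 18.903 cmH2O.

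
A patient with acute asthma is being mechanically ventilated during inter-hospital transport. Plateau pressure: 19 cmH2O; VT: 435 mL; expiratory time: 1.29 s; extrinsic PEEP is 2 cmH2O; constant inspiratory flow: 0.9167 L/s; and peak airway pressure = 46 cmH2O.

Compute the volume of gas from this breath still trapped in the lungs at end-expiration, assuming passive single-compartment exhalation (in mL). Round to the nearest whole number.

R = (PIP − Pplat)/V̇ = (46 − 19) / 0.9167 = 27.0/0.9167 = 29.453 cmH2O·s/L.
C = Vt/(Pplat − PEEP) = 435.0 / (19 − 2) = 435.0/17.0 = 25.588 mL/cmH2O.
τ = R × C = 29.453 × 0.02559 L/cmH2O = 0.7537 s.
Fraction remaining = e^(−Te/τ) = e^(−1.29/0.7537) = 0.1806.
Trapped volume = 435.0 × 0.1806 = 78.561 mL.

79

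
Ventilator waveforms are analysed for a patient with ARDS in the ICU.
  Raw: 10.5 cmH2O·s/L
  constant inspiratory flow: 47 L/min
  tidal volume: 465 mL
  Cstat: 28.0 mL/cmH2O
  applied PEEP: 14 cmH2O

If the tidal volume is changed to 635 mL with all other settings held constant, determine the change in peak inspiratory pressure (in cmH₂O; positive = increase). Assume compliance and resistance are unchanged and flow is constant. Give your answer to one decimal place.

PIP = Vt/C + R·V̇ + PEEP (constant-flow equation of motion).
Only the elastic term changes: ΔPIP = ΔVt / C = (635 − 465) / 28.0 = 6.071 cmH2O.

6.1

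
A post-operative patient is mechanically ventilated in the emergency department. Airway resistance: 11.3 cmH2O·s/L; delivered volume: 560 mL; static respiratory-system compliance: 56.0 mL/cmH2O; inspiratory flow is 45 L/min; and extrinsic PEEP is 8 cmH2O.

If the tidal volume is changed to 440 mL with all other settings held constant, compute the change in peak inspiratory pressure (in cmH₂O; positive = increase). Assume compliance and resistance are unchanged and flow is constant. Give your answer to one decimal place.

-2.1

PIP = Vt/C + R·V̇ + PEEP (constant-flow equation of motion).
Only the elastic term changes: ΔPIP = ΔVt / C = (440 − 560) / 56.0 = -2.143 cmH2O.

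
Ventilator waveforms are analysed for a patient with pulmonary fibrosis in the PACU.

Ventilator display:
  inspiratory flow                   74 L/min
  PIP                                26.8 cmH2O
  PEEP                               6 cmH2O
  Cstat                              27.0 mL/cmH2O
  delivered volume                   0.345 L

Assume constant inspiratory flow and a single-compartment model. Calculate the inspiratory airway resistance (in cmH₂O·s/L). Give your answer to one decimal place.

Flow: 74 L/min ÷ 60 = 1.2333 L/s.
Equation of motion (constant flow): PIP = Vt/C + R·V̇ + PEEP.
R·V̇ = PIP − Vt/C − PEEP = 26.8 − 345/27.0 − 6 = 26.8 − 12.778 − 6 = 8.022 cmH2O.
R = 8.022 / 1.2333 = 6.505 cmH2O·s/L.

6.5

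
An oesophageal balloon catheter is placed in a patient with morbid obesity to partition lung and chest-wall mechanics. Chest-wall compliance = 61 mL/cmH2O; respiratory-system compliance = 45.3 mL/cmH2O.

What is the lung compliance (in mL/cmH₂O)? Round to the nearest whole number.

176

1/CL = 1/Crs − 1/Ccw.
1/CL = 1/45.3 − 1/61 = 0.005682.
CL = 175.99 mL/cmH2O.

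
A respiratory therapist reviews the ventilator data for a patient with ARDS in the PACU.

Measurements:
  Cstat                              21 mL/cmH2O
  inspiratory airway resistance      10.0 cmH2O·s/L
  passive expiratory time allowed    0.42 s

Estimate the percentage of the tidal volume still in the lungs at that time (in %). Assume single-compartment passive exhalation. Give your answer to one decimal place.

13.5

τ = R × C = 10.0 × 21 mL/cmH2O = 10.0 × 0.021 L/cmH2O = 0.21 s.
Passive exhalation: V(t)/V₀ = e^(−t/τ) = e^(−0.42/0.21) = 0.1353.
Fraction remaining = 0.1353 → 13.53%.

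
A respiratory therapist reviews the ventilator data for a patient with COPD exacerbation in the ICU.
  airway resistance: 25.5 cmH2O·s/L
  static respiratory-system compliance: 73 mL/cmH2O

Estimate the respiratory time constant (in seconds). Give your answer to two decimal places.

1.86

τ = R × C = 25.5 × 73 mL/cmH2O = 25.5 × 0.073 L/cmH2O = 1.862 s.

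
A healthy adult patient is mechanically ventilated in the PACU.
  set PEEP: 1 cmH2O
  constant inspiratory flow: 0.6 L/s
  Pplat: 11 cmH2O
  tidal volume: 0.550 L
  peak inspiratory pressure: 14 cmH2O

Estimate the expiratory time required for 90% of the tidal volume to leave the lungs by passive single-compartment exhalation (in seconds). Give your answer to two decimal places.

0.63

R = (PIP − Pplat)/V̇ = (14 − 11) / 0.6 = 3.0/0.6 = 5.0 cmH2O·s/L.
C = Vt/(Pplat − PEEP) = 550.0 / (11 − 1) = 550.0/10.0 = 55.0 mL/cmH2O.
τ = R × C = 5.0 × 0.055 L/cmH2O = 0.275 s.
t = −τ·ln(1 − 0.90) = −0.275·ln(0.1) = 0.6332 s.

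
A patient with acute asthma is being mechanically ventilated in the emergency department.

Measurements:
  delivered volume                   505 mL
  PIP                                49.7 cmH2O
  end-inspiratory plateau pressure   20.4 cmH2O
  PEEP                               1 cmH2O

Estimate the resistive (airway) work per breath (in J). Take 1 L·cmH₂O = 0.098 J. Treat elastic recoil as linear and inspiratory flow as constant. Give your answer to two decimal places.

With constant inspiratory flow the resistive pressure is constant at PIP − Pplat = 49.7 − 20.4 = 29.3 cmH2O, so resistive work = 29.3 × 0.505 = 14.797 L·cmH2O.
× 0.098 J/(L·cmH2O) → 1.45 J.

1.45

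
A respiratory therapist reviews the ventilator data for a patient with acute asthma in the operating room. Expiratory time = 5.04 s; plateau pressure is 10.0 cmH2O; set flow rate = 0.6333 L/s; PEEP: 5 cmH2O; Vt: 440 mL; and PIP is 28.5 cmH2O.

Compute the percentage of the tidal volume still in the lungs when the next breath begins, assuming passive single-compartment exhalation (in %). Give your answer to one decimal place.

14.1

R = (PIP − Pplat)/V̇ = (28.5 − 10.0) / 0.6333 = 18.5/0.6333 = 29.212 cmH2O·s/L.
C = Vt/(Pplat − PEEP) = 440.0 / (10.0 − 5) = 440.0/5.0 = 88.0 mL/cmH2O.
τ = R × C = 29.212 × 0.088 L/cmH2O = 2.571 s.
Fraction remaining at end-expiration = e^(−Te/τ) = e^(−5.04/2.571) = 0.1408 → 14.08%.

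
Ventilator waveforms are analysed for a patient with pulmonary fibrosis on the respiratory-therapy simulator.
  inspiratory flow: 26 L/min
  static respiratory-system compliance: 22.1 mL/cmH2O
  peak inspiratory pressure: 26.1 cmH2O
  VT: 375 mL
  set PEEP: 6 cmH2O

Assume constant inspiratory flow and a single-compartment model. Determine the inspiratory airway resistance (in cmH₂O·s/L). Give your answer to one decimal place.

Flow: 26 L/min ÷ 60 = 0.4333 L/s.
Equation of motion (constant flow): PIP = Vt/C + R·V̇ + PEEP.
R·V̇ = PIP − Vt/C − PEEP = 26.1 − 375/22.1 − 6 = 26.1 − 16.968 − 6 = 3.132 cmH2O.
R = 3.132 / 0.4333 = 7.228 cmH2O·s/L.

7.2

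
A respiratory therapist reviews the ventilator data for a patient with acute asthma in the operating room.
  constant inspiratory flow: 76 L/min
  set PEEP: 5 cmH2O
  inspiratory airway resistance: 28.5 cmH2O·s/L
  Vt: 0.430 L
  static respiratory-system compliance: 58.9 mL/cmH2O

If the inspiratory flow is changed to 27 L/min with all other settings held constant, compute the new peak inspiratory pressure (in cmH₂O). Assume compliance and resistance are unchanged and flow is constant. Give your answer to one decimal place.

Flow: 76 L/min ÷ 60 = 1.2667 L/s.
New flow: 27 L/min ÷ 60 = 0.45 L/s.
PIP = Vt/C + R·V̇ + PEEP (constant-flow equation of motion).
Only the resistive term changes: ΔPIP = R × ΔV̇ = 28.5 × (0.45 − 1.2667) = 28.5 × -0.8167 = -23.276 cmH2O.
Original PIP = 430/58.9 + 28.5×1.2667 + 5 = 48.401 cmH2O; new PIP = 48.401 + (-23.276) = 25.125 cmH2O.

25.1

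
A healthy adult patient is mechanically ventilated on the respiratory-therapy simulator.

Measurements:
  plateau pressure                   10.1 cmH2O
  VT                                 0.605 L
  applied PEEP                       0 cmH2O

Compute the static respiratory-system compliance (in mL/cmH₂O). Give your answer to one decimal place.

59.9

Cstat = Vt / (Pplat − PEEP) = 605 / (10.1 − 0) = 605 / 10.1 = 59.901 mL/cmH2O.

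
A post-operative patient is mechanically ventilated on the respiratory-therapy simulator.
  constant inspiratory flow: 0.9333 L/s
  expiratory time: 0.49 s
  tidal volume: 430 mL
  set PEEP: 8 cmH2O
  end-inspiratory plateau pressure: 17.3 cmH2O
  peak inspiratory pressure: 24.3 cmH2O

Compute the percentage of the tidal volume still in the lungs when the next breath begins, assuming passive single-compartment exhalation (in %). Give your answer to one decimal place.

24.3

R = (PIP − Pplat)/V̇ = (24.3 − 17.3) / 0.9333 = 7.0/0.9333 = 7.5 cmH2O·s/L.
C = Vt/(Pplat − PEEP) = 430.0 / (17.3 − 8) = 430.0/9.3 = 46.237 mL/cmH2O.
τ = R × C = 7.5 × 0.04624 L/cmH2O = 0.3468 s.
Fraction remaining at end-expiration = e^(−Te/τ) = e^(−0.49/0.3468) = 0.2434 → 24.34%.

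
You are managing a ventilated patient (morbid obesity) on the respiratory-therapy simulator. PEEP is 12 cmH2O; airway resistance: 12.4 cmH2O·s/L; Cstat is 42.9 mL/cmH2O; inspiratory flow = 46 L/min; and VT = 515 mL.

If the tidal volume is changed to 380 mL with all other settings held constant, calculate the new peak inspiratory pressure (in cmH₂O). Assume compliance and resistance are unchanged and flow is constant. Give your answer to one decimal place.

30.4

Flow: 46 L/min ÷ 60 = 0.7667 L/s.
PIP = Vt/C + R·V̇ + PEEP (constant-flow equation of motion).
Only the elastic term changes: ΔPIP = ΔVt / C = (380 − 515) / 42.9 = -3.147 cmH2O.
Original PIP = 515/42.9 + 12.4×0.7667 + 12 = 33.512 cmH2O; new PIP = 33.512 + (-3.147) = 30.365 cmH2O.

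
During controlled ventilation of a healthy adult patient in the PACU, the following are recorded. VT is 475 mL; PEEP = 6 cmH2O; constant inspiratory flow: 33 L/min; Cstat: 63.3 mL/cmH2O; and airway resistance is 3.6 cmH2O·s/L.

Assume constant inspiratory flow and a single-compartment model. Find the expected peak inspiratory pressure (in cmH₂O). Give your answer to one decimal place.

15.5

Flow: 33 L/min ÷ 60 = 0.55 L/s.
Equation of motion (constant flow): PIP = Vt/C + R·V̇ + PEEP.
PIP = 475/63.3 + 3.6×0.55 + 6 = 7.504 + 1.98 + 6 = 15.484 cmH2O.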